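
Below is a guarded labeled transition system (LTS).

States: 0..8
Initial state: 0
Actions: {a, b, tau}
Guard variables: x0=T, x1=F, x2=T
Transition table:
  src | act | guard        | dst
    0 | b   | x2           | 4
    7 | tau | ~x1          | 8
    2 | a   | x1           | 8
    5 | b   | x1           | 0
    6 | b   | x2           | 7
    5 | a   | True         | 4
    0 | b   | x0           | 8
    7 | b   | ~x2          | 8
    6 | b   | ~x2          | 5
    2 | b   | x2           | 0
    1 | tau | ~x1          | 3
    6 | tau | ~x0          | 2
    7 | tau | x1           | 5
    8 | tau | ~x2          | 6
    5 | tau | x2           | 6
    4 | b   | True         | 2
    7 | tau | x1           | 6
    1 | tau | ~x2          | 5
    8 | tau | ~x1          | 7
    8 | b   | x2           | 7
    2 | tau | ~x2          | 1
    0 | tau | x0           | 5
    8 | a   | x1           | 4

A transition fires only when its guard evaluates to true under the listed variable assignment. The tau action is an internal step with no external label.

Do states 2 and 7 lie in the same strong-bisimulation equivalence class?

Compute ~ classes (split until stable):
  π0 = {{0,1,2,3,4,5,6,7,8}}
  π1 = {{0,8},{1,7},{2,4,6},{3},{5}}
  π2 = {{0},{1},{2},{3},{4},{5},{6},{7},{8}}
Fixed point at round 3; 9 class(es).
[2]={2}  [7]={7}

Answer: NOT BISIMILAR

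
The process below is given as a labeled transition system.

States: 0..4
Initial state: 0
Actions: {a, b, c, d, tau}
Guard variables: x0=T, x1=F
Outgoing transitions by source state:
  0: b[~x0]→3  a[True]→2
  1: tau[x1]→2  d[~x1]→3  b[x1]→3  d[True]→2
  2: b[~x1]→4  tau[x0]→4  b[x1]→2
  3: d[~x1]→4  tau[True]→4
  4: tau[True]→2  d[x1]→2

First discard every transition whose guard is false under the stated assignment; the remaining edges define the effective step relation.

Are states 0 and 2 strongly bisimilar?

Answer: NOT BISIMILAR

Analysis:
Compute ~ classes (split until stable):
  π0 = {{0,1,2,3,4}}
  π1 = {{0},{1},{2},{3},{4}}
5 equivalence class(es) (converged in 2)
class of 0: {0}; class of 2: {2}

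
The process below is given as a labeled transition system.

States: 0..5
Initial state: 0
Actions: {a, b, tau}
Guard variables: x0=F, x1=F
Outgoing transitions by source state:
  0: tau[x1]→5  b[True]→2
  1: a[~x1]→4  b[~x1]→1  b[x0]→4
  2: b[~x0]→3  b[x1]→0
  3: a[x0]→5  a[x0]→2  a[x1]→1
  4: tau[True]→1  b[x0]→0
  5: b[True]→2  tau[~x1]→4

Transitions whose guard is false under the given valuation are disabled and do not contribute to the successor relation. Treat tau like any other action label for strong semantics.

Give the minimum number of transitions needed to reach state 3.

Answer: 2

Working:
Layered search for 3:
  L0 = {0}
  L1 = {2}
  L2 = {3}
first hit 3 at d=2 via b·b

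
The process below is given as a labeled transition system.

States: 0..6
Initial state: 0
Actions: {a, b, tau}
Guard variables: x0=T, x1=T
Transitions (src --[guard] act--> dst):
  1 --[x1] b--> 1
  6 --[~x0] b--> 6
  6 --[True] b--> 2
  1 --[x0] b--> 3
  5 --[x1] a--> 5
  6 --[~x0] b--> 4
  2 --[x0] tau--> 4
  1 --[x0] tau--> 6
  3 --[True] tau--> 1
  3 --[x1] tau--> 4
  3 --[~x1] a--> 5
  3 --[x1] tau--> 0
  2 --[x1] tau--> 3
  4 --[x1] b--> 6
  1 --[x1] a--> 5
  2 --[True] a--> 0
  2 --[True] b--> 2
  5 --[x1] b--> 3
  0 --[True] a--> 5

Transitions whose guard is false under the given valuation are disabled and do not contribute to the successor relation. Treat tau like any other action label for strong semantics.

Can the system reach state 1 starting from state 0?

After dropping false guards: 16 live edges.
L0 = {0}
L1 = {5}  now seen {0,5}
L2 = {3}  now seen {0,3,5}
L3 = {1,4}  now seen {0,1,3,4,5}
L4 = {6}  now seen {0,1,3,4,5,6}
L5 = {2}  now seen {0,1,2,3,4,5,6}
R = {0,1,2,3,4,5,6}
trace reaching 1: a·b·tau

Answer: REACHABLE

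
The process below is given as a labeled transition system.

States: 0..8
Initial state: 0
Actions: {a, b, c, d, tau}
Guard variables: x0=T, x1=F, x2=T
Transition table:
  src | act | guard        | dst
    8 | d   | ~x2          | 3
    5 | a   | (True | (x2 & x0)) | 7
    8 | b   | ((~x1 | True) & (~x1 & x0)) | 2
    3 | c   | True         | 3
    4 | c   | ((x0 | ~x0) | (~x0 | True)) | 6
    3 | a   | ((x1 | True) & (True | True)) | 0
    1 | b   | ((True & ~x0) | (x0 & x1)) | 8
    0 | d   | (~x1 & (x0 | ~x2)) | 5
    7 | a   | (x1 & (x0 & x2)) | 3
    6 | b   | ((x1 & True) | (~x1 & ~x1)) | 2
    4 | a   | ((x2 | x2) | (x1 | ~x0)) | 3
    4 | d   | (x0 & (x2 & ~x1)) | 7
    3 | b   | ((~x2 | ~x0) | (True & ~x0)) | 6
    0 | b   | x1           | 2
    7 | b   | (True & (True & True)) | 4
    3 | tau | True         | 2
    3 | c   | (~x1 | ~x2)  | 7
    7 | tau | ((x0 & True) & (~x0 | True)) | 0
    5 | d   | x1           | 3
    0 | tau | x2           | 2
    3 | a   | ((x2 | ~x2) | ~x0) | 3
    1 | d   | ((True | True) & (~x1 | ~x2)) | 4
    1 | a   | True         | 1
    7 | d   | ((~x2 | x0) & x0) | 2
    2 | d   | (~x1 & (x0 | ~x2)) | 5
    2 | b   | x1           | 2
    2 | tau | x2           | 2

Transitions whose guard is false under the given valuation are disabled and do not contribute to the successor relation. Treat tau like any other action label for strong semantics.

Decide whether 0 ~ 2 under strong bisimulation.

Compute ~ classes (split until stable):
  P[0] = {{0,1,2,3,4,5,6,7,8}}
  P[1] = {{0,2},{1},{3},{4},{5},{6,8},{7}}
7 equivalence class(es) (converged in 2)
[0]={0,2}  [2]={0,2}

Answer: BISIMILAR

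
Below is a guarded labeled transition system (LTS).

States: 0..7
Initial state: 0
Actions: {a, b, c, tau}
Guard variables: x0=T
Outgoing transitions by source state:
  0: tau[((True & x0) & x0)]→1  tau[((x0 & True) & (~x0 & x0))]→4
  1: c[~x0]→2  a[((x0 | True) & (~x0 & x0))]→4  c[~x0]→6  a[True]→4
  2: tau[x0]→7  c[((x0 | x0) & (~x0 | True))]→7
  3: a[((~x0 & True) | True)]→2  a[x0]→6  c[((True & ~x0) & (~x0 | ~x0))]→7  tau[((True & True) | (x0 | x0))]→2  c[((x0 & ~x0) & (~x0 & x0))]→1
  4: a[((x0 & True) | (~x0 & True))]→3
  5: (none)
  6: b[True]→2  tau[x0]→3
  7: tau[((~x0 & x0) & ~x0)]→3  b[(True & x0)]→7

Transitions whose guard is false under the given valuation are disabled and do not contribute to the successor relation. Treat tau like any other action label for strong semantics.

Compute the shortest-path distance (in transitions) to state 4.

Breadth-first toward 4:
  L0 = {0}
  L1 = {1}
  L2 = {4}
depth(4)=2, e.g. tau·a

Answer: 2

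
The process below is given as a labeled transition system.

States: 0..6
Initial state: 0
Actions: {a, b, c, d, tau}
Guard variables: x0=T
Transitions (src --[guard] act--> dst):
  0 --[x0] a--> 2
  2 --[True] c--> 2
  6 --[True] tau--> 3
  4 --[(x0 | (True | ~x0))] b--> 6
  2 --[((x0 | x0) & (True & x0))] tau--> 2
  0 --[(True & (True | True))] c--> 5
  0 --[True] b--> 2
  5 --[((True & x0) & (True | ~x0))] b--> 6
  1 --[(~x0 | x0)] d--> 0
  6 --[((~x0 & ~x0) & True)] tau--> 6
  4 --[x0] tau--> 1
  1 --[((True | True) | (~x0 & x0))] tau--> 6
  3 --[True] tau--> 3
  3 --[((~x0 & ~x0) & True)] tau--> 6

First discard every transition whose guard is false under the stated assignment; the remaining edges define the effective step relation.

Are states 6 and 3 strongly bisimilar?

Answer: BISIMILAR

Working:
Bisimulation quotient by refinement:
  π0 = {{0,1,2,3,4,5,6}}
  π1 = {{0},{1},{2},{3,6},{4},{5}}
Fixed point at round 2; 6 class(es).
[6]={3,6}  [3]={3,6}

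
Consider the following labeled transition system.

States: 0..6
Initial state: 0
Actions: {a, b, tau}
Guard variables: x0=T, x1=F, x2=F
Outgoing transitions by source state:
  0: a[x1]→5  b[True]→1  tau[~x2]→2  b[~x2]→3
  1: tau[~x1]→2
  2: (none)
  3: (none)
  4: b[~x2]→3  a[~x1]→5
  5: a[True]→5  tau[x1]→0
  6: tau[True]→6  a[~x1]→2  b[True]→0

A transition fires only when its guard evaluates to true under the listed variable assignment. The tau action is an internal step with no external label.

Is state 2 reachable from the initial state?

Answer: REACHABLE

Working:
Guard filter leaves 10 enabled edge(s).
Layer 0: {0}
Layer 1: {1,2,3}  cumulative {0,1,2,3}
R = {0,1,2,3}
trace reaching 2: tau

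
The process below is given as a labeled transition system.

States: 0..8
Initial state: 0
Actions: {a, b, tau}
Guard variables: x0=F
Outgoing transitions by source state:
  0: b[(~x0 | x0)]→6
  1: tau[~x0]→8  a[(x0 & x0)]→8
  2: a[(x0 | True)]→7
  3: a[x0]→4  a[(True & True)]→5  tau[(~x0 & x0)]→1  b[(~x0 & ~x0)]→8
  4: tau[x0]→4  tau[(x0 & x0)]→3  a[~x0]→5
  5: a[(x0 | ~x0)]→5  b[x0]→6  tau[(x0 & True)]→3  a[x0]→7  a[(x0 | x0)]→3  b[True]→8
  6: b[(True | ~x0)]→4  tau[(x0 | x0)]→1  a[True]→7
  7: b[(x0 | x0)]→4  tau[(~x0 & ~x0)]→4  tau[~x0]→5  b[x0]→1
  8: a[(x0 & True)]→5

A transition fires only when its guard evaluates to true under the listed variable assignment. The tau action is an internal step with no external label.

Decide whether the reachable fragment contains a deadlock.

Answer: DEADLOCK at state 8

Working:
Reachable = {0,4,5,6,7,8}
  0: b→6  [1 exit(s)]
  4: a→5  [1 exit(s)]
  5: a→5  b→8  [2 exit(s)]
  6: a→7  b→4  [2 exit(s)]
  7: tau→4  tau→5  [2 exit(s)]
  8: ∅  [no exit]
Path to 8: b·b·a·b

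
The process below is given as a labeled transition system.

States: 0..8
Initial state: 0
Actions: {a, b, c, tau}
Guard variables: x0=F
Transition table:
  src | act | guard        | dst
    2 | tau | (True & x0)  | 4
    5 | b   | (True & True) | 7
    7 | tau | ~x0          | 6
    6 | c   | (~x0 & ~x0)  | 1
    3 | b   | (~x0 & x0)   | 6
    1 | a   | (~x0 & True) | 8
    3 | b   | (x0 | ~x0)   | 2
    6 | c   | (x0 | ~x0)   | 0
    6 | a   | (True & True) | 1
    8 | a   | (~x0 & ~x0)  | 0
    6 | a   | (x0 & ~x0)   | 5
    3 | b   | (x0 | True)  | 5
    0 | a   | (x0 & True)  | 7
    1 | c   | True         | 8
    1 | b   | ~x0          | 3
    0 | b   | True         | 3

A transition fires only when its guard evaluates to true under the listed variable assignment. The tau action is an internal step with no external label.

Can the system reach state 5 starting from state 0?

Answer: REACHABLE

Trace:
Guard filter leaves 12 enabled edge(s).
L0 = {0}
L1 = {3}  total {0,3}
L2 = {2,5}  total {0,2,3,5}
L3 = {7}  total {0,2,3,5,7}
L4 = {6}  total {0,2,3,5,6,7}
L5 = {1}  total {0,1,2,3,5,6,7}
L6 = {8}  total {0,1,2,3,5,6,7,8}
R = {0,1,2,3,5,6,7,8}
Path to 5: b·b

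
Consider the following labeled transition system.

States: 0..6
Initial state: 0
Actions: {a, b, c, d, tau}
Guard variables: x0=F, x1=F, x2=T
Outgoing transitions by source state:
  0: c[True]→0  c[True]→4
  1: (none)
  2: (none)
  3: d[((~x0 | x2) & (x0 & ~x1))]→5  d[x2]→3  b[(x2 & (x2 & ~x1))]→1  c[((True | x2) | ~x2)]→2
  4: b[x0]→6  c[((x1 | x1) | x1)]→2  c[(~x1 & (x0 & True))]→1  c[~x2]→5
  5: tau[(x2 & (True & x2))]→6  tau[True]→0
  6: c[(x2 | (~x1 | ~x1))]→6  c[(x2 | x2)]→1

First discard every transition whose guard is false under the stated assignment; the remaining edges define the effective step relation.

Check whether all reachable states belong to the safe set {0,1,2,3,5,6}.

Allowed set {0,1,2,3,5,6}
R = {0,4}
  0: ok
  4: ✗ unsafe
reach 4 via c — violates

Answer: INVARIANT VIOLATED at state 4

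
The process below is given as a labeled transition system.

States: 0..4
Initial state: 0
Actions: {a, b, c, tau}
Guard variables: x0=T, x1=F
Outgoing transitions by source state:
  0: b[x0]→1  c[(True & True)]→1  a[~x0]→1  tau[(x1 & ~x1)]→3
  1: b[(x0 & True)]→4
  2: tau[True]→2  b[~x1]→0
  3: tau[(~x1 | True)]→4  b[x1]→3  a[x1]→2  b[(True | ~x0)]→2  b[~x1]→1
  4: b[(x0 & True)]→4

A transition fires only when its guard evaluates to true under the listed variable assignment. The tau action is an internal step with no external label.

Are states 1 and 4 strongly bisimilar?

Bisimulation quotient by refinement:
  π0 = {{0,1,2,3,4}}
  π1 = {{0},{1,4},{2,3}}
  π2 = {{0},{1,4},{2},{3}}
4 equivalence class(es) (converged in 3)
1∈{1,4}, 4∈{1,4}

Answer: BISIMILAR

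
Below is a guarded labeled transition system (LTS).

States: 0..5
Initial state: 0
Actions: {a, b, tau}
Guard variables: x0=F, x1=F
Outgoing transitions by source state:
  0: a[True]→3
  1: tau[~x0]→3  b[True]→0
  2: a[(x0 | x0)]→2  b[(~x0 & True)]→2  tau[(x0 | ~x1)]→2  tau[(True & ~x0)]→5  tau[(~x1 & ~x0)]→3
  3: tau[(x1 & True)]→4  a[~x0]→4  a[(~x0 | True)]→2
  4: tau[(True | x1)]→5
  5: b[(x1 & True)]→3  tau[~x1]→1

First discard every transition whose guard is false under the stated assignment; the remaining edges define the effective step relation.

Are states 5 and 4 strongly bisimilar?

Answer: NOT BISIMILAR

Working:
Refine partition for ~:
  round 0: {{0,1,2,3,4,5}}
  round 1: {{0,3},{1,2},{4,5}}
  round 2: {{0},{1},{2},{3},{4},{5}}
Fixed point at round 3; 6 class(es).
5∈{5}, 4∈{4}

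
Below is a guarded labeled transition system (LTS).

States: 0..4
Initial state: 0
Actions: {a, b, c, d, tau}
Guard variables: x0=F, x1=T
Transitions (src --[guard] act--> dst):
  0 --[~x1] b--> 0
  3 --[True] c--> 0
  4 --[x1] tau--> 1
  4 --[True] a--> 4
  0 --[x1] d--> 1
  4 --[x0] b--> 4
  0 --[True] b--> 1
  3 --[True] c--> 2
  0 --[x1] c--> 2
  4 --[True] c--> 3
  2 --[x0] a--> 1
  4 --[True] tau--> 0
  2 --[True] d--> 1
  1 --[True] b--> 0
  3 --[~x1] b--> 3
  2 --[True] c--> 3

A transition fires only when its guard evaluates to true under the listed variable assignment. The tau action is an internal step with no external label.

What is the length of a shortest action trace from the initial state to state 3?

Answer: 2

Trace:
Layered search for 3:
  L0 = {0}
  L1 = {1,2}
  L2 = {3}
first hit 3 at d=2 via c·c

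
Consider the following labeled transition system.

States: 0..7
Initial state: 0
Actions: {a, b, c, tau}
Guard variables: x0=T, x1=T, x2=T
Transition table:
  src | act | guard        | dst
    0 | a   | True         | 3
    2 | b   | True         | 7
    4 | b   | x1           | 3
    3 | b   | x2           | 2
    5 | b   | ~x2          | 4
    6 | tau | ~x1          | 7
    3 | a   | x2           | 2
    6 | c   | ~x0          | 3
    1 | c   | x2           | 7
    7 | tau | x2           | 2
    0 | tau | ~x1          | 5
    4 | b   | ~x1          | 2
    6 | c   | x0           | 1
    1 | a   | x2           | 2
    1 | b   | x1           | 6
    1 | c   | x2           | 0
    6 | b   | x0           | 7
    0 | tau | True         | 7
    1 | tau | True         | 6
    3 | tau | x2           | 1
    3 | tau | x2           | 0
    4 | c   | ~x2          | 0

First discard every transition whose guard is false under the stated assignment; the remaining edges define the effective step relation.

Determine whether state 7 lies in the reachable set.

16 transition(s) survive guard evaluation.
L0 = {0}
L1 = {3,7}  cumulative {0,3,7}
L2 = {1,2}  cumulative {0,1,2,3,7}
L3 = {6}  cumulative {0,1,2,3,6,7}
Reach set: {0,1,2,3,6,7}
Path to 7: tau

Answer: REACHABLE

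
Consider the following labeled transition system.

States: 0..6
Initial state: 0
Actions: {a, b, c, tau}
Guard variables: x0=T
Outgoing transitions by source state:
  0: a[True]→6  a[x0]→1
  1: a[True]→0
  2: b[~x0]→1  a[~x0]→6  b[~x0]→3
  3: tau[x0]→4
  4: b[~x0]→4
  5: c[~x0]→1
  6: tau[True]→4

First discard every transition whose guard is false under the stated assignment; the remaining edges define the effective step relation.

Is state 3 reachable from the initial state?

Answer: UNREACHABLE

Analysis:
Guard filter leaves 5 enabled edge(s).
depth 0: {0}
depth 1: {1,6}  cumulative {0,1,6}
depth 2: {4}  cumulative {0,1,4,6}
Reachable = {0,1,4,6}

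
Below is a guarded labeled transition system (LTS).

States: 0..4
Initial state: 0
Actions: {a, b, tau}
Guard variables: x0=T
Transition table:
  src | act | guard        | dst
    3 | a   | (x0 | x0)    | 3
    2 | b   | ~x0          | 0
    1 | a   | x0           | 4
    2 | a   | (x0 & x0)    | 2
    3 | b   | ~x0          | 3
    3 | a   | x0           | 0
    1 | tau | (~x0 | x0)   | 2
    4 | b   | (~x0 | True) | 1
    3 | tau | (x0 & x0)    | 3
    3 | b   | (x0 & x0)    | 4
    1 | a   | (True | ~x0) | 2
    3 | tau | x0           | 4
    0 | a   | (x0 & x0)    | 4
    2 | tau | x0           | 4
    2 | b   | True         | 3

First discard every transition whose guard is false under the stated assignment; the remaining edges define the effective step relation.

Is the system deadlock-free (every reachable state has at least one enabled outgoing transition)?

R = {0,1,2,3,4}
  0: a→4  [deg 1]
  1: a→2  a→4  tau→2  [deg 3]
  2: a→2  b→3  tau→4  [deg 3]
  3: a→0  a→3  b→4  tau→3  tau→4  [deg 5]
  4: b→1  [deg 1]

Answer: DEADLOCK-FREE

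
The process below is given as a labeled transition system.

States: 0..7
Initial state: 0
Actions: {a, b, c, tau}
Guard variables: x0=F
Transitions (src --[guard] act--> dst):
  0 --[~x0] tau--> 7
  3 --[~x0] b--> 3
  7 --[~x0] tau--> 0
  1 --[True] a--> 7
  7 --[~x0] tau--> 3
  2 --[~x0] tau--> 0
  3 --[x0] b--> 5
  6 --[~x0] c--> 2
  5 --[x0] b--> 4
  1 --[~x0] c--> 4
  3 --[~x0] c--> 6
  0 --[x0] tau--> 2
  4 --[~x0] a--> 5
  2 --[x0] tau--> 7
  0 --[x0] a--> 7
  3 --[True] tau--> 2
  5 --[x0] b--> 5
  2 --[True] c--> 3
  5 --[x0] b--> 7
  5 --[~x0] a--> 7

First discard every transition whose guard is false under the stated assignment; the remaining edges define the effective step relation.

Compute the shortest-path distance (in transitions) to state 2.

Answer: 3

Analysis:
Layered search for 2:
  L0 = {0}
  L1 = {7}
  L2 = {3}
  L3 = {2,6}
depth(2)=3, e.g. tau·tau·tau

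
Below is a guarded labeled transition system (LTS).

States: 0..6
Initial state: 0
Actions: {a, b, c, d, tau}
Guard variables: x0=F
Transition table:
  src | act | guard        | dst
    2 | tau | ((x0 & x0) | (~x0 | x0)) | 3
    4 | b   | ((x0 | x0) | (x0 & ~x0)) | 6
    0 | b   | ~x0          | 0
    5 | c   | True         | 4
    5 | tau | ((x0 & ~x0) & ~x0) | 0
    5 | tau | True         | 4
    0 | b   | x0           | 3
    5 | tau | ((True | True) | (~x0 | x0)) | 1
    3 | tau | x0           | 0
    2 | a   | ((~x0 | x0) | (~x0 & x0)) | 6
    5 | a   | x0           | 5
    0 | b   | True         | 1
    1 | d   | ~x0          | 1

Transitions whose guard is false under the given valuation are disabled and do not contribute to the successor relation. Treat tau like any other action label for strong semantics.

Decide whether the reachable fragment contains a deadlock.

Answer: DEADLOCK-FREE

Trace:
R = {0,1}
  0: b→0  b→1  [2 exit(s)]
  1: d→1  [1 exit(s)]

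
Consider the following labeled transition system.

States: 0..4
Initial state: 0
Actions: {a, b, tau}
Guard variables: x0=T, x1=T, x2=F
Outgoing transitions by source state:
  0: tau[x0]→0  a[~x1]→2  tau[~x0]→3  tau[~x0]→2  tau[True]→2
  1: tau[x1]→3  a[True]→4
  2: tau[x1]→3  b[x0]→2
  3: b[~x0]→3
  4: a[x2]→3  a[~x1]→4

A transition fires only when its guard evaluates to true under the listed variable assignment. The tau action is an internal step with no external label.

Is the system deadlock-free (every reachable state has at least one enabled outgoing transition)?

Reach set: {0,2,3}
  0: tau→0  tau→2  [deg 2]
  2: b→2  tau→3  [deg 2]
  3: ∅  [STUCK]
trace reaching 3: tau·tau

Answer: DEADLOCK at state 3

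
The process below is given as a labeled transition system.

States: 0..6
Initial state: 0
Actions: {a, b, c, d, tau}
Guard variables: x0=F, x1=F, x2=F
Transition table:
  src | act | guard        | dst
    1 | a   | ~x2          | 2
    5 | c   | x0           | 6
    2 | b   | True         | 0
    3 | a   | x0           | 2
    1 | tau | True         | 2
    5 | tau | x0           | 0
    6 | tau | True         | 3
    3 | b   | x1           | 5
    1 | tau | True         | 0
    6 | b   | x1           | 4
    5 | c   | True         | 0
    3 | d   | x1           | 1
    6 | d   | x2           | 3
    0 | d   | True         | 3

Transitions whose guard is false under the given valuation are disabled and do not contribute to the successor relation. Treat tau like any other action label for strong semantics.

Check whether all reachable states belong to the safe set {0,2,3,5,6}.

Inv-set: {0,2,3,5,6}
R = {0,3}
  0: ✓
  3: ✓

Answer: INVARIANT HOLDS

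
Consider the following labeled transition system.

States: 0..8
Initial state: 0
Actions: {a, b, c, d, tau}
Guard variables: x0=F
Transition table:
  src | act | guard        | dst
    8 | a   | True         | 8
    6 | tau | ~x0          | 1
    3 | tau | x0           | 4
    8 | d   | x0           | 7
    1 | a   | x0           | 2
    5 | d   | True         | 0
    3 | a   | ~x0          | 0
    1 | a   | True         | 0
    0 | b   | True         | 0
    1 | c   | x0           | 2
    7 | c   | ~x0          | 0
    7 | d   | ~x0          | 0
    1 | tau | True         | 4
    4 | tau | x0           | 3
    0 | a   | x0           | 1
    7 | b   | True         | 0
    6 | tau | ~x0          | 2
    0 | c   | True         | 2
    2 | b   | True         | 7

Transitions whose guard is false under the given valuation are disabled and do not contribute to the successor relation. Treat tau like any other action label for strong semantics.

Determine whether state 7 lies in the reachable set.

Guard filter leaves 13 enabled edge(s).
L0 = {0}
L1 = {2}  cumulative {0,2}
L2 = {7}  cumulative {0,2,7}
Reachable = {0,2,7}
witness 7: c·b

Answer: REACHABLE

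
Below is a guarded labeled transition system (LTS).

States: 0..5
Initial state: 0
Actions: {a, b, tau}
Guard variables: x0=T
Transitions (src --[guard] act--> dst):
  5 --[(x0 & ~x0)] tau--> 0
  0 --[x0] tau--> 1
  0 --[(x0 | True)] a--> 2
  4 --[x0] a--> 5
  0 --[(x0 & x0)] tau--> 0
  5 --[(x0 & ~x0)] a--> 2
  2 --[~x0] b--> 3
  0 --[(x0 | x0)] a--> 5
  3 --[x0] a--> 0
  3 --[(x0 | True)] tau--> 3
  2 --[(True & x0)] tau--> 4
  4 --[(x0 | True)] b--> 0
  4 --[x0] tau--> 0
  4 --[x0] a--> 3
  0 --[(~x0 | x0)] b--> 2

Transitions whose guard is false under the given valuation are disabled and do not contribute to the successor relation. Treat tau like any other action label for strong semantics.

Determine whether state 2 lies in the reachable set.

Answer: REACHABLE

Analysis:
12 transition(s) survive guard evaluation.
L0 = {0}
L1 = {1,2,5}  now seen {0,1,2,5}
L2 = {4}  now seen {0,1,2,4,5}
L3 = {3}  now seen {0,1,2,3,4,5}
Reachable = {0,1,2,3,4,5}
witness 2: a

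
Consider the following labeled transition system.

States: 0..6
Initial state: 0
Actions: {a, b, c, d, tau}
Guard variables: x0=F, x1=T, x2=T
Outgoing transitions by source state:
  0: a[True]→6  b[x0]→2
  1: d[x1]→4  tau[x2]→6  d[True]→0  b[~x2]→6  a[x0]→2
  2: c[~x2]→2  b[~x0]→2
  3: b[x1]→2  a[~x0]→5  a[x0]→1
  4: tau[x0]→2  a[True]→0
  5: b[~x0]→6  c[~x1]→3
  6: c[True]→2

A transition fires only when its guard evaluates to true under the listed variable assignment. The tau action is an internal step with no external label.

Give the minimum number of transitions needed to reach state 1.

Answer: UNREACHABLE

Analysis:
BFS to 1:
  L0 = {0}
  L1 = {6}
  L2 = {2}
1 never appears.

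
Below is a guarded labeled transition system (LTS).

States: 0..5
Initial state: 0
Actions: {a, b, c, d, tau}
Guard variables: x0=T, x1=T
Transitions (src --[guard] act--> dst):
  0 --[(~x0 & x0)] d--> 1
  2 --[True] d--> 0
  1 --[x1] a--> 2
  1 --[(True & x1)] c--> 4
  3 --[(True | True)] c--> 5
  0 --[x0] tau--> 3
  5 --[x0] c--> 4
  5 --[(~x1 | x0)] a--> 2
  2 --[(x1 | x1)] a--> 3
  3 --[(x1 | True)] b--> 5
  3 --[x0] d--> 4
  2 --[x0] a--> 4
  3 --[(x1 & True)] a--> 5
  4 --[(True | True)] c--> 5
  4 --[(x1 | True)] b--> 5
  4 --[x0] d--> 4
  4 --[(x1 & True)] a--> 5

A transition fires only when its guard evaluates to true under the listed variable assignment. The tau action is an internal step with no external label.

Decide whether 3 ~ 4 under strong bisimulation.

Bisimulation quotient by refinement:
  π0 = {{0,1,2,3,4,5}}
  π1 = {{0},{1,5},{2},{3,4}}
Fixed point at round 2; 4 class(es).
3∈{3,4}, 4∈{3,4}

Answer: BISIMILAR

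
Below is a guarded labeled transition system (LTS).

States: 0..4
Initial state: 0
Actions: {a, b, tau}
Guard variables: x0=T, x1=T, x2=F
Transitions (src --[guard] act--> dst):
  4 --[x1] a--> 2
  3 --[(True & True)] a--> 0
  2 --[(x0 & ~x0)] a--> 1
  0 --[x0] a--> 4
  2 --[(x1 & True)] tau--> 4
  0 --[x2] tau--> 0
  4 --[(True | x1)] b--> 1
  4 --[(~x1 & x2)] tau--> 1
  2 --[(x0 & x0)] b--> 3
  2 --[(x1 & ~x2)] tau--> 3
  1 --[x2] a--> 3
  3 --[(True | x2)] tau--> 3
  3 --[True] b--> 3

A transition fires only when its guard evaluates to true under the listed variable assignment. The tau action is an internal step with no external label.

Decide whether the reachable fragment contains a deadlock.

Reachable = {0,1,2,3,4}
  0: a→4  [1 out]
  1: ∅  [deadlock]
  2: b→3  tau→3  tau→4  [3 out]
  3: a→0  b→3  tau→3  [3 out]
  4: a→2  b→1  [2 out]
Path to 1: a·b

Answer: DEADLOCK at state 1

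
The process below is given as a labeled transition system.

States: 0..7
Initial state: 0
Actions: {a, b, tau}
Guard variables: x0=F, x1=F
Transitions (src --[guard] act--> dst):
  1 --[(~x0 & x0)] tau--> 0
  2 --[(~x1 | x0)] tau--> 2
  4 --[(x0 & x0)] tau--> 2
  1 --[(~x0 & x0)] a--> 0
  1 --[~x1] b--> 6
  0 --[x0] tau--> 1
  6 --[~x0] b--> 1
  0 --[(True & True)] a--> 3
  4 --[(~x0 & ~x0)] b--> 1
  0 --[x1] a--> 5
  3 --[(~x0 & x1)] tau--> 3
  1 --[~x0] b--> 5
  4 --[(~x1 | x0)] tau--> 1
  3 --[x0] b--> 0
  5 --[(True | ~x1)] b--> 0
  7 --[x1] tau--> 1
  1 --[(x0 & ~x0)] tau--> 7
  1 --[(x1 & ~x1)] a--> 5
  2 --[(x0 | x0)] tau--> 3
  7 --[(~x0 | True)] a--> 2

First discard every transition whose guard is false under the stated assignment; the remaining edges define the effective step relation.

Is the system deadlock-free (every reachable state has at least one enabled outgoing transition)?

Answer: DEADLOCK at state 3

Working:
Reach set: {0,3}
  0: a→3  [1 out]
  3: ∅  [STUCK]
witness 3: a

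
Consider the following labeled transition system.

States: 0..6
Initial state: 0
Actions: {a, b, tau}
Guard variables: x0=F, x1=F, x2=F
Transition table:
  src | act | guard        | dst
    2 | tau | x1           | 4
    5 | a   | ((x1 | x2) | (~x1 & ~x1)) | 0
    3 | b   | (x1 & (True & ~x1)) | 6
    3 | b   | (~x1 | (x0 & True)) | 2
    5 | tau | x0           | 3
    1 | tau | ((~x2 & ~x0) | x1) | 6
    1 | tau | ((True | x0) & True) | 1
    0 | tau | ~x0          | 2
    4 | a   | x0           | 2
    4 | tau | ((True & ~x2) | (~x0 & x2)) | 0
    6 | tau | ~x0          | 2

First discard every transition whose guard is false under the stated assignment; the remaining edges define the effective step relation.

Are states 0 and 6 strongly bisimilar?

Refine partition for ~:
  π0 = {{0,1,2,3,4,5,6}}
  π1 = {{0,1,4,6},{2},{3},{5}}
  π2 = {{0,6},{1,4},{2},{3},{5}}
  π3 = {{0,6},{1},{2},{3},{4},{5}}
Fixed point at round 4; 6 class(es).
0∈{0,6}, 6∈{0,6}

Answer: BISIMILAR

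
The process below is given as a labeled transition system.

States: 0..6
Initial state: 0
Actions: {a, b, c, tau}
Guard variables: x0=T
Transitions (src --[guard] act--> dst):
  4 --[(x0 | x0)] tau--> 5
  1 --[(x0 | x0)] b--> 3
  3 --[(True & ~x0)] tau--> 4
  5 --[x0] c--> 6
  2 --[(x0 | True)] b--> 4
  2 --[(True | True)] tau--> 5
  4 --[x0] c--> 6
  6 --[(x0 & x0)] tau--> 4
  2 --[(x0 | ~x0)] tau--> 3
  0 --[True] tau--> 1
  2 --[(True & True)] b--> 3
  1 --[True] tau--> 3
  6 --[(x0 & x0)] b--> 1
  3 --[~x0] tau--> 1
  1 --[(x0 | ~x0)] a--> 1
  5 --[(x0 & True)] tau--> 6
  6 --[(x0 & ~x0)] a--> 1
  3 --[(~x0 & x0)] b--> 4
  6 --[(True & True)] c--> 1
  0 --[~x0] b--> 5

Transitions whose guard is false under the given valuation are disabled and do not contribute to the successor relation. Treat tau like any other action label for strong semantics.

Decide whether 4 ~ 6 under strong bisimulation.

Answer: NOT BISIMILAR

Analysis:
Refine partition for ~:
  π0 = {{0,1,2,3,4,5,6}}
  π1 = {{0},{1},{2},{3},{4,5},{6}}
  π2 = {{0},{1},{2},{3},{4},{5},{6}}
Fixed point at round 3; 7 class(es).
[4]={4}  [6]={6}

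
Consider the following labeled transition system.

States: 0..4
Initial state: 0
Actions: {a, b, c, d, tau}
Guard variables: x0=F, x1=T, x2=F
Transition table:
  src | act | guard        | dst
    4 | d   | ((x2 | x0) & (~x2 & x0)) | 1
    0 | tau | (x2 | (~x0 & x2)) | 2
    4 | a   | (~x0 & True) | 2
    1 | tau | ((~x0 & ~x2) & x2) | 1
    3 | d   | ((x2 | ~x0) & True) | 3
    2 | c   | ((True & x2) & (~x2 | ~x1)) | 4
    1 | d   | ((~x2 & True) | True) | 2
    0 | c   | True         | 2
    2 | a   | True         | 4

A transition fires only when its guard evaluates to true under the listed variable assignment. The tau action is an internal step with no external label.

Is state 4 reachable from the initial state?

Answer: REACHABLE

Trace:
5 transition(s) survive guard evaluation.
depth 0: {0}
depth 1: {2}  now seen {0,2}
depth 2: {4}  now seen {0,2,4}
Reach set: {0,2,4}
trace reaching 4: c·a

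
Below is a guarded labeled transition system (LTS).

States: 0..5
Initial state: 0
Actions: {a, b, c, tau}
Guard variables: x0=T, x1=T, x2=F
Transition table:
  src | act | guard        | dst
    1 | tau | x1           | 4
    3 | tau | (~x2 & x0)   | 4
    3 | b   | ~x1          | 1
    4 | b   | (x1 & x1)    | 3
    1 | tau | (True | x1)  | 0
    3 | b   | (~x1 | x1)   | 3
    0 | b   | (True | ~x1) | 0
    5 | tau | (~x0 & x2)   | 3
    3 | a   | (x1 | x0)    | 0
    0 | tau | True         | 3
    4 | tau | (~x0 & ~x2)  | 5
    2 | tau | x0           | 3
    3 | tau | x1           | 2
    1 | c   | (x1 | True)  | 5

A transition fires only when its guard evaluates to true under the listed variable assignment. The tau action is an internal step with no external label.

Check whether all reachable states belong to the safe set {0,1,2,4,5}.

Safe = {0,1,2,4,5}
Reachable = {0,2,3,4}
  0: safe
  2: safe
  3: VIOLATES
  4: safe
reach 3 via tau — violates

Answer: INVARIANT VIOLATED at state 3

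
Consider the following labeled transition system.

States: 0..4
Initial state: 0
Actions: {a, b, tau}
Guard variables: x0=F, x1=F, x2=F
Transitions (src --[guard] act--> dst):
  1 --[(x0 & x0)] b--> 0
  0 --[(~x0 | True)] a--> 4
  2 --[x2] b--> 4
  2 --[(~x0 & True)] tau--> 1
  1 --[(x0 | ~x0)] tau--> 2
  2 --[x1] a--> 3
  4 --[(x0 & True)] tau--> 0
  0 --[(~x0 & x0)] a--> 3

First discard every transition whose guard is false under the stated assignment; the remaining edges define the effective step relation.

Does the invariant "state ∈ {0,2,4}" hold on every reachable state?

Safe = {0,2,4}
Reachable = {0,4}
  0: ✓
  4: ✓

Answer: INVARIANT HOLDS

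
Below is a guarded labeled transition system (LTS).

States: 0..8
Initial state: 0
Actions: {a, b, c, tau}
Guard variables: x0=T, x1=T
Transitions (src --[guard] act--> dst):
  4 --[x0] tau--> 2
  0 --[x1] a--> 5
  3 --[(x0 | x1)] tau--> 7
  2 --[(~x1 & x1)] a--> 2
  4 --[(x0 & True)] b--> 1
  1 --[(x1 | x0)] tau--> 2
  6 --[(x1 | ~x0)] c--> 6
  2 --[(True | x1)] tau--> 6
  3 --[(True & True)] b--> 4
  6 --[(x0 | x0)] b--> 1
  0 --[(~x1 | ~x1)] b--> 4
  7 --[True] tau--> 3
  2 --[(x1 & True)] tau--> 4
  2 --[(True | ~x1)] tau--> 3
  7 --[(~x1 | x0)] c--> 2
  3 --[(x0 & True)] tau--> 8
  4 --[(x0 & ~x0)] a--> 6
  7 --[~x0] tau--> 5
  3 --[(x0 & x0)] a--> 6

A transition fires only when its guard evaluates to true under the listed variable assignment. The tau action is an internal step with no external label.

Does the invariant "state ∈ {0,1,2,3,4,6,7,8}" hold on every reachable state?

Allowed set {0,1,2,3,4,6,7,8}
R = {0,5}
  0: ✓
  5: outside
counterexample path to 5: a

Answer: INVARIANT VIOLATED at state 5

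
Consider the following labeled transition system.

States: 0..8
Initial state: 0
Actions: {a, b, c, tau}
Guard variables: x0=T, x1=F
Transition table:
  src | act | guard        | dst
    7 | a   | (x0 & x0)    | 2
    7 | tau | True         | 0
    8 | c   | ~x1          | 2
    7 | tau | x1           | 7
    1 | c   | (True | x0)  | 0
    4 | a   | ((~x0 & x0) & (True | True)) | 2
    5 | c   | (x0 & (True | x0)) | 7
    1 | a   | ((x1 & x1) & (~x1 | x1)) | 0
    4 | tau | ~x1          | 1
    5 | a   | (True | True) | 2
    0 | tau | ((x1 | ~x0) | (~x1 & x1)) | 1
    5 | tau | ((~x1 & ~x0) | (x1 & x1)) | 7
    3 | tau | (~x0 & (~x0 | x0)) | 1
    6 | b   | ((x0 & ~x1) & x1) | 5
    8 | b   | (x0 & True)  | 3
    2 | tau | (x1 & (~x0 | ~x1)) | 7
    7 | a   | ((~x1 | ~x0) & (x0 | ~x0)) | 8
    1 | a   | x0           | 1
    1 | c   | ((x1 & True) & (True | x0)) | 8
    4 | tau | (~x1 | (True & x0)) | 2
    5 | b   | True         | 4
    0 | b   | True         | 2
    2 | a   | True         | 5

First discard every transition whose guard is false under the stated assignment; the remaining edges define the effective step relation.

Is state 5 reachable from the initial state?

14 transition(s) survive guard evaluation.
Layer 0: {0}
Layer 1: {2}  total {0,2}
Layer 2: {5}  total {0,2,5}
Layer 3: {4,7}  total {0,2,4,5,7}
Layer 4: {1,8}  total {0,1,2,4,5,7,8}
Layer 5: {3}  total {0,1,2,3,4,5,7,8}
Reach set: {0,1,2,3,4,5,7,8}
witness 5: b·a

Answer: REACHABLE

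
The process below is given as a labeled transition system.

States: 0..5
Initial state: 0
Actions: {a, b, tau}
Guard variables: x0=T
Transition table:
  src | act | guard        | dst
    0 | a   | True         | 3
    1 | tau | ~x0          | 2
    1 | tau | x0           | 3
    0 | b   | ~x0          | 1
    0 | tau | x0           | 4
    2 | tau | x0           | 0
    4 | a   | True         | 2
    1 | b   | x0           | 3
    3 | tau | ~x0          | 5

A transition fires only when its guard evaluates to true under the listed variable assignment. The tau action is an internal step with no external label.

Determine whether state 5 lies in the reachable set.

Answer: UNREACHABLE

Trace:
6 transition(s) survive guard evaluation.
Layer 0: {0}
Layer 1: {3,4}  total {0,3,4}
Layer 2: {2}  total {0,2,3,4}
Reachable = {0,2,3,4}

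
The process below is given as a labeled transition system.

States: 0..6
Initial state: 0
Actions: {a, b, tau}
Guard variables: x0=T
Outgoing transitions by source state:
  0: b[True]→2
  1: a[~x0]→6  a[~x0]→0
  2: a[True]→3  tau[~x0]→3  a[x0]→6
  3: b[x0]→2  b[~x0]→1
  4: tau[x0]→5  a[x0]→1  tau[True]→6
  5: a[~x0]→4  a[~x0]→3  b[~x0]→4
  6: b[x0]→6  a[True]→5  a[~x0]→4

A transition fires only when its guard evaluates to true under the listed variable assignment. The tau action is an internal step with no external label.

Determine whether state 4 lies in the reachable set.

9 transition(s) survive guard evaluation.
L0 = {0}
L1 = {2}  now seen {0,2}
L2 = {3,6}  now seen {0,2,3,6}
L3 = {5}  now seen {0,2,3,5,6}
R = {0,2,3,5,6}

Answer: UNREACHABLE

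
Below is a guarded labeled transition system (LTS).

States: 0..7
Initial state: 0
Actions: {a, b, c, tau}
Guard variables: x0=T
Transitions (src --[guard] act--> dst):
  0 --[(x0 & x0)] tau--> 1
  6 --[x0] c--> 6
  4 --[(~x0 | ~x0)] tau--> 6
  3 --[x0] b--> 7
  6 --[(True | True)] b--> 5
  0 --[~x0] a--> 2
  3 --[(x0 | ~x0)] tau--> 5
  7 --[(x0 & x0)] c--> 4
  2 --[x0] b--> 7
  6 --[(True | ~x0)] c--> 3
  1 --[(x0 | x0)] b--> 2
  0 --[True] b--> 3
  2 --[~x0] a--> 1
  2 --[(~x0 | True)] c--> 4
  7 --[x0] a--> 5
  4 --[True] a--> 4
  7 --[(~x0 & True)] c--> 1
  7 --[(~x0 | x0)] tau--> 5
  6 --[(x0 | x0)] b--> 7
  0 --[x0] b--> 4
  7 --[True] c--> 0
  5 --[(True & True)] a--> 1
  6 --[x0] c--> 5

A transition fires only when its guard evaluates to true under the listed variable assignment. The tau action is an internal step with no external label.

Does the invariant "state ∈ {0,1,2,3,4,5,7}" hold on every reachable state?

Answer: INVARIANT HOLDS

Analysis:
Inv-set: {0,1,2,3,4,5,7}
R = {0,1,2,3,4,5,7}
  0: ✓
  1: ✓
  2: ✓
  3: ✓
  4: ✓
  5: ✓
  7: ✓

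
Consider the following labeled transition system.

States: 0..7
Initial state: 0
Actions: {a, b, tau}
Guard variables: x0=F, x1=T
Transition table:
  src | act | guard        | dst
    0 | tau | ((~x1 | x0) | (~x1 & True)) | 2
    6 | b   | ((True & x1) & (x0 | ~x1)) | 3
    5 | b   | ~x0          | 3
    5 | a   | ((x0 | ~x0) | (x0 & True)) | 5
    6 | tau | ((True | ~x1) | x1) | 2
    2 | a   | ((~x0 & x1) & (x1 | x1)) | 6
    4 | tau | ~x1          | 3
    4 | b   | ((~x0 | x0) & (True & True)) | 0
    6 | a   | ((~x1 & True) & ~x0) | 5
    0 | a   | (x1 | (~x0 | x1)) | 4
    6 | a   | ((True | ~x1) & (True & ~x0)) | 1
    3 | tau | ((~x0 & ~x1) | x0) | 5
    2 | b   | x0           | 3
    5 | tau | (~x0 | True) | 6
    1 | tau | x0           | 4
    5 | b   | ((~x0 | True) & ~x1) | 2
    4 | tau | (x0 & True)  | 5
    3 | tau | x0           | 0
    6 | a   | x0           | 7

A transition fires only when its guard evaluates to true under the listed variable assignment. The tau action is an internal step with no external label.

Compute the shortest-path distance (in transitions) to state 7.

Answer: UNREACHABLE

Trace:
Breadth-first toward 7:
  depth 0: {0}
  depth 1: {4}
7 never appears.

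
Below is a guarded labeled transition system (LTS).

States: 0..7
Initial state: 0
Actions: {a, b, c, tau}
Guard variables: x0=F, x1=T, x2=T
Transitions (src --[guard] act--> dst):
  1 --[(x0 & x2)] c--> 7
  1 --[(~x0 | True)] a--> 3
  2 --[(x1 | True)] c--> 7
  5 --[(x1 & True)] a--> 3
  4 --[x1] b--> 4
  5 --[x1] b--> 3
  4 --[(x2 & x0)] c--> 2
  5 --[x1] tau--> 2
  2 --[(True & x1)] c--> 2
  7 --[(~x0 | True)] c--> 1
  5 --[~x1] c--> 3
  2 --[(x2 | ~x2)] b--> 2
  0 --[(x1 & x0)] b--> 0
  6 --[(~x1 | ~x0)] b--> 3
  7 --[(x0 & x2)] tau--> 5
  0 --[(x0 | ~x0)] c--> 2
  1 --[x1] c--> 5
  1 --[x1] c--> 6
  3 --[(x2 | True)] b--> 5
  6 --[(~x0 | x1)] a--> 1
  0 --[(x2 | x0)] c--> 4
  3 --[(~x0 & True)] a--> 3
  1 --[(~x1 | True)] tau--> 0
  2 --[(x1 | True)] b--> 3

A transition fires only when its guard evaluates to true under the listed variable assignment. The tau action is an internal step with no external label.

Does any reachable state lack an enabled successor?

Reach set: {0,1,2,3,4,5,6,7}
  0: c→2  c→4  [2 exit(s)]
  1: a→3  c→5  c→6  tau→0  [4 exit(s)]
  2: b→2  b→3  c→2  c→7  [4 exit(s)]
  3: a→3  b→5  [2 exit(s)]
  4: b→4  [1 exit(s)]
  5: a→3  b→3  tau→2  [3 exit(s)]
  6: a→1  b→3  [2 exit(s)]
  7: c→1  [1 exit(s)]

Answer: DEADLOCK-FREE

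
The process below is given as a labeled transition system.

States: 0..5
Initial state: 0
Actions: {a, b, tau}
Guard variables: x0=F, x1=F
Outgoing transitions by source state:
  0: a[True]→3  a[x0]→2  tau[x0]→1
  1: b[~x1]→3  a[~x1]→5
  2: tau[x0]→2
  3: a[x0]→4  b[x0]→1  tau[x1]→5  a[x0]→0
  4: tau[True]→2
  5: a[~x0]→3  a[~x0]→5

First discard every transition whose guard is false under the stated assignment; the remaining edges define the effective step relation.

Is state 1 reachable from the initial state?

Answer: UNREACHABLE

Trace:
6 transition(s) survive guard evaluation.
Layer 0: {0}
Layer 1: {3}  cumulative {0,3}
R = {0,3}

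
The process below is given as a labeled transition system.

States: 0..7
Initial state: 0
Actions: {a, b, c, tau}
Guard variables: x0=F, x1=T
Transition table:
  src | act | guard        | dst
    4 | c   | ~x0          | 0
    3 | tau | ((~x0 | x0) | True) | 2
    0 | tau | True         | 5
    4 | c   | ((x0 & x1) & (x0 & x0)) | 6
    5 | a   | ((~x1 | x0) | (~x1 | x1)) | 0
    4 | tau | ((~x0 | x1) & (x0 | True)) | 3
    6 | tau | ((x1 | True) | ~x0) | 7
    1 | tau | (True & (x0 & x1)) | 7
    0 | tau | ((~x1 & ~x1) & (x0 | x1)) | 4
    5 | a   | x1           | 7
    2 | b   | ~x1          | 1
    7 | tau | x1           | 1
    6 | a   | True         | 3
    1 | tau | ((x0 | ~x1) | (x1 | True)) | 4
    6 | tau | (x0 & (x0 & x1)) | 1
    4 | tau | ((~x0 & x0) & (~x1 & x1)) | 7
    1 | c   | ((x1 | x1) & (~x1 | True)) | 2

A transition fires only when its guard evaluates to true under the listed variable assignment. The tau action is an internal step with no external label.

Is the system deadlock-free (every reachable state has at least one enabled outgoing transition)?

Answer: DEADLOCK at state 2

Working:
Reachable = {0,1,2,3,4,5,7}
  0: tau→5  [deg 1]
  1: c→2  tau→4  [deg 2]
  2: ∅  [no exit]
  3: tau→2  [deg 1]
  4: c→0  tau→3  [deg 2]
  5: a→0  a→7  [deg 2]
  7: tau→1  [deg 1]
Path to 2: tau·a·tau·c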